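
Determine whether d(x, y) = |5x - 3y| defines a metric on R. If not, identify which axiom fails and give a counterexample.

No. d fails symmetry: d(7, 1) = |5·7 - 3·1| = |32| = 32, but d(1, 7) = |5·1 - 3·7| = |-16| = 16. Since 32 ≠ 16, d(x,y) ≠ d(y,x) in general.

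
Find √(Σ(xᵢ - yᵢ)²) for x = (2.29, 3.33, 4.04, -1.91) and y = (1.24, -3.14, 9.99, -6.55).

√(Σ(x_i - y_i)²) = √((2.29 - 1.24)² + (3.33 - (-3.14))² + (4.04 - 9.99)² + (-1.91 - (-6.55))²)
= √(1.05² + 6.47² + (-5.95)² + 4.64²) = √(1.1025 + 41.8609 + 35.4025 + 21.5296) = √99.8955 ≈ 9.9948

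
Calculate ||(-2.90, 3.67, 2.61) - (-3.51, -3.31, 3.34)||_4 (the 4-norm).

(Σ|x_i - y_i|^4)^(1/4) = (|-2.9 - (-3.51)|^4 + |3.67 - (-3.31)|^4 + |2.61 - 3.34|^4)^(1/4)
= (0.61^4 + 6.98^4 + 0.73^4)^(1/4) ≈ (0.1385 + 2373.6774 + 0.284)^(1/4) = (2374.0999)^(1/4) ≈ 6.9803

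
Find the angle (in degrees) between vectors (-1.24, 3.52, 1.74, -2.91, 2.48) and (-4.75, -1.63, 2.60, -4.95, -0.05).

With u = (-1.24, 3.52, 1.74, -2.91, 2.48), v = (-4.75, -1.63, 2.60, -4.95, -0.05):
u·v = (-1.24)·(-4.75) + 3.52·(-1.63) + 1.74·2.6 + (-2.91)·(-4.95) + 2.48·(-0.05) = 5.89 + (-5.7376) + 4.524 + 14.4045 + (-0.124) = 18.9569.
|u| = √((-1.24)² + 3.52² + 1.74² + (-2.91)² + 2.48²) = √(1.5376 + 12.3904 + 3.0276 + 8.4681 + 6.1504) = √31.5741, |v| = √((-4.75)² + (-1.63)² + 2.6² + (-4.95)² + (-0.05)²) = √(22.5625 + 2.6569 + 6.76 + 24.5025 + 0.0025) = √56.4844.
cos θ = (u·v)/(|u||v|) = 18.9569/(√31.5741·√56.4844) ≈ 0.448888
θ = arccos(0.448888) ≈ 63.33°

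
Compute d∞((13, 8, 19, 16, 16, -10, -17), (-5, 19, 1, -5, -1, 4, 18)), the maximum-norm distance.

max(|x_i - y_i|) = max(|13 - (-5)|, |8 - 19|, |19 - 1|, |16 - (-5)|, |16 - (-1)|, |-10 - 4|, |-17 - 18|) = max(18, 11, 18, 21, 17, 14, 35) = 35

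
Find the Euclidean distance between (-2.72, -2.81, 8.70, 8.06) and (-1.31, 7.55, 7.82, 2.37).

√(Σ(x_i - y_i)²) = √((-2.72 - (-1.31))² + (-2.81 - 7.55)² + (8.7 - 7.82)² + (8.06 - 2.37)²)
= √((-1.41)² + (-10.36)² + 0.88² + 5.69²) = √(1.9881 + 107.3296 + 0.7744 + 32.3761) = √142.4682 ≈ 11.936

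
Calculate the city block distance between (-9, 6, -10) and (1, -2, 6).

Σ|x_i - y_i| = |-9 - 1| + |6 - (-2)| + |-10 - 6| = 10 + 8 + 16 = 34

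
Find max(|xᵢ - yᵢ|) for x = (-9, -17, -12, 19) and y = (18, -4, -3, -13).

max(|x_i - y_i|) = max(|-9 - 18|, |-17 - (-4)|, |-12 - (-3)|, |19 - (-13)|) = max(27, 13, 9, 32) = 32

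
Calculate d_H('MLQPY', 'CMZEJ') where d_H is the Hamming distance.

Differing positions: 1, 2, 3, 4, 5. Hamming distance = 5.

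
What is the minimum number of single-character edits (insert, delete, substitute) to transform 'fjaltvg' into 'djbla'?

Let D[i][j] be the edit distance between the first i characters of 'fjaltvg' and the first j characters of 'djbla', with D[i][0] = i, D[0][j] = j, and D[i][j] = D[i-1][j-1] if the characters match, else 1 + min(D[i-1][j], D[i][j-1], D[i-1][j-1]). Filling the table (rows: prefixes of 'fjaltvg', columns: prefixes of 'djbla'):
     ε  d  j  b  l  a
  ε  0  1  2  3  4  5
  f  1  1  2  3  4  5
  j  2  2  1  2  3  4
  a  3  3  2  2  3  3
  l  4  4  3  3  2  3
  t  5  5  4  4  3  3
  v  6  6  5  5  4  4
  g  7  7  6  6  5  5
The bottom-right entry gives D[7][5] = 5, so no sequence of fewer than 5 edits works. Backtracking through the table gives one optimal edit sequence (5 edits):
  fjaltvg → djaltvg (sub f→d @1)
  djaltvg → djbltvg (sub a→b @3)
  djbltvg → djblvg (del t @5)
  djblvg → djblg (del v @5)
  djblg → djbla (sub g→a @5)
Edit distance = 5.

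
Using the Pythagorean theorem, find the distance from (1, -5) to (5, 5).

√(Σ(x_i - y_i)²) = √((1 - 5)² + (-5 - 5)²)
= √((-4)² + (-10)²) = √(16 + 100) = √116 ≈ 10.7703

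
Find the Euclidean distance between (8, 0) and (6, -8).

√(Σ(x_i - y_i)²) = √((8 - 6)² + (0 - (-8))²)
= √(2² + 8²) = √(4 + 64) = √68 ≈ 8.2462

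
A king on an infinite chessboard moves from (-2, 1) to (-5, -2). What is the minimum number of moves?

max(|x_i - y_i|) = max(|-2 - (-5)|, |1 - (-2)|) = max(3, 3) = 3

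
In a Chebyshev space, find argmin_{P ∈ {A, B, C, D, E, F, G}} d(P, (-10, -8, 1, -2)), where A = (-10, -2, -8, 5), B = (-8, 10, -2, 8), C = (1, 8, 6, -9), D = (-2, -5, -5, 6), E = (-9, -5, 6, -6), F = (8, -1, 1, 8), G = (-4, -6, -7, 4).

Distances: d(A) = 9, d(B) = 18, d(C) = 16, d(D) = 8, d(E) = 5, d(F) = 18, d(G) = 8. Nearest: E = (-9, -5, 6, -6) with distance 5.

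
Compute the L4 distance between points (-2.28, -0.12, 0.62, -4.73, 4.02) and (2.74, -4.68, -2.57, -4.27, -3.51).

(Σ|x_i - y_i|^4)^(1/4) = (|-2.28 - 2.74|^4 + |-0.12 - (-4.68)|^4 + |0.62 - (-2.57)|^4 + |-4.73 - (-4.27)|^4 + |4.02 - (-3.51)|^4)^(1/4)
= (5.02^4 + 4.56^4 + 3.19^4 + 0.46^4 + 7.53^4)^(1/4) ≈ (635.0602 + 432.3738 + 103.553 + 0.0448 + 3214.9921)^(1/4) = (4386.0239)^(1/4) ≈ 8.138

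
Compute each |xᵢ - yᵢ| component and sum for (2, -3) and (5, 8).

Σ|x_i - y_i| = |2 - 5| + |-3 - 8| = 3 + 11 = 14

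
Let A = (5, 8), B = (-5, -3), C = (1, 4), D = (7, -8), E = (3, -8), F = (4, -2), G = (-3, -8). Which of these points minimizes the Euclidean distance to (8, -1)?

Distances: d(A) ≈ 9.4868, d(B) ≈ 13.1529, d(C) ≈ 8.6023, d(D) ≈ 7.0711, d(E) ≈ 8.6023, d(F) ≈ 4.1231, d(G) ≈ 13.0384. Nearest: F = (4, -2) with distance 4.1231.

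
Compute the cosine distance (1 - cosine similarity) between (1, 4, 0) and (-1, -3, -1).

With u = (1, 4, 0), v = (-1, -3, -1):
u·v = 1·(-1) + 4·(-3) + 0·(-1) = (-1) + (-12) + 0 = -13.
|u| = √(1² + 4² + 0²) = √17, |v| = √((-1)² + (-3)² + (-1)²) = √11, so |u||v| = √(17·11) = √187.
cos θ = (u·v)/(|u||v|) = -13/√187 ≈ -0.9507
Cosine distance = 1 - cos θ ≈ 1 - (-0.9507) = 1.9507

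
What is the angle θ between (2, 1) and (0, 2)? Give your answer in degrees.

With u = (2, 1), v = (0, 2):
u·v = 2·0 + 1·2 = 0 + 2 = 2.
|u| = √(2² + 1²) = √5, |v| = √(0² + 2²) = √4, so |u||v| = √(5·4) = √20.
cos θ = (u·v)/(|u||v|) = 2/√20 ≈ 0.447214
θ = arccos(0.447214) ≈ 63.43°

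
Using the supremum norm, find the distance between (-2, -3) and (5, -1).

max(|x_i - y_i|) = max(|-2 - 5|, |-3 - (-1)|) = max(7, 2) = 7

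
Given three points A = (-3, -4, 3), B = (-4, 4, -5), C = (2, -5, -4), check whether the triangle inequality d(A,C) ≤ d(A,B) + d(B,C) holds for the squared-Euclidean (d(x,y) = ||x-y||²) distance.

d(A,B) = 1² + 8² + 8² = 129, d(B,C) = 6² + 9² + 1² = 118, d(A,C) = 5² + 1² + 7² = 75.
d(A,C) = 75 ≤ 129 + 118 = 247. Triangle inequality is satisfied.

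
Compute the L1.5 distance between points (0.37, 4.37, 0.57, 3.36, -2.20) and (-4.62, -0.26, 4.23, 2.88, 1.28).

(Σ|x_i - y_i|^1.5)^(1/1.5) = (|0.37 - (-4.62)|^1.5 + |4.37 - (-0.26)|^1.5 + |0.57 - 4.23|^1.5 + |3.36 - 2.88|^1.5 + |-2.2 - 1.28|^1.5)^(1/1.5)
= (4.99^1.5 + 4.63^1.5 + 3.66^1.5 + 0.48^1.5 + 3.48^1.5)^(1/1.5) ≈ (11.1468 + 9.9626 + 7.002 + 0.3326 + 6.4919)^(1/1.5) = (34.9359)^(1/1.5) ≈ 10.6868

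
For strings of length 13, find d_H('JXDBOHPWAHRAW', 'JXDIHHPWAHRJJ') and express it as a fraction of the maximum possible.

Differing positions: 4, 5, 12, 13. Hamming distance = 4. The maximum possible Hamming distance for length-13 strings is 13, so d_H/13 = 4/13 ≈ 0.3077.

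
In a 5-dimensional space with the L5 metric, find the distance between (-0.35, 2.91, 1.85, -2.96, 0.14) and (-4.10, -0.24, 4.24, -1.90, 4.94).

(Σ|x_i - y_i|^5)^(1/5) = (|-0.35 - (-4.1)|^5 + |2.91 - (-0.24)|^5 + |1.85 - 4.24|^5 + |-2.96 - (-1.9)|^5 + |0.14 - 4.94|^5)^(1/5)
= (3.75^5 + 3.15^5 + 2.39^5 + 1.06^5 + 4.8^5)^(1/5) ≈ (741.5771 + 310.1364 + 77.9811 + 1.3382 + 2548.0397)^(1/5) = (3679.0725)^(1/5) ≈ 5.1659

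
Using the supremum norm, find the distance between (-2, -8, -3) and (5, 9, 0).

max(|x_i - y_i|) = max(|-2 - 5|, |-8 - 9|, |-3 - 0|) = max(7, 17, 3) = 17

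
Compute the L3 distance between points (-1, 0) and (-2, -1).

(Σ|x_i - y_i|^3)^(1/3) = (|-1 - (-2)|^3 + |0 - (-1)|^3)^(1/3)
= (1^3 + 1^3)^(1/3) = (1 + 1)^(1/3) = (2)^(1/3) ≈ 1.2599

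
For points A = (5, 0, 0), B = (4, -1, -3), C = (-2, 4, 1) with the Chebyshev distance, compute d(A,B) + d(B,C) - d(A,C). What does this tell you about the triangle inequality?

d(A,B) = max(1, 1, 3) = 3, d(B,C) = max(6, 5, 4) = 6, d(A,C) = max(7, 4, 1) = 7.
d(A,B) + d(B,C) - d(A,C) = 3 + 6 - 7 = 9 - 7 = 2. This is ≥ 0, so the triangle inequality holds for these points.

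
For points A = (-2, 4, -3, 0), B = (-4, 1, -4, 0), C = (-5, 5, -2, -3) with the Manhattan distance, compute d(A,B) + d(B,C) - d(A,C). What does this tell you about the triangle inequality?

d(A,B) = 2 + 3 + 1 + 0 = 6, d(B,C) = 1 + 4 + 2 + 3 = 10, d(A,C) = 3 + 1 + 1 + 3 = 8.
d(A,B) + d(B,C) - d(A,C) = 6 + 10 - 8 = 16 - 8 = 8. This is ≥ 0, so the triangle inequality holds for these points.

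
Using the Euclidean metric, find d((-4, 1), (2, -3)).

√(Σ(x_i - y_i)²) = √((-4 - 2)² + (1 - (-3))²)
= √((-6)² + 4²) = √(36 + 16) = √52 ≈ 7.2111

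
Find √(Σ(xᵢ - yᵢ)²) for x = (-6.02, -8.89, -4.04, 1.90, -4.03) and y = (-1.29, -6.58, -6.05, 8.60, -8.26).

√(Σ(x_i - y_i)²) = √((-6.02 - (-1.29))² + (-8.89 - (-6.58))² + (-4.04 - (-6.05))² + (1.9 - 8.6)² + (-4.03 - (-8.26))²)
= √((-4.73)² + (-2.31)² + 2.01² + (-6.7)² + 4.23²) = √(22.3729 + 5.3361 + 4.0401 + 44.89 + 17.8929) = √94.532 ≈ 9.7228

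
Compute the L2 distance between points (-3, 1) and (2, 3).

(Σ|x_i - y_i|^2)^(1/2) = (|-3 - 2|^2 + |1 - 3|^2)^(1/2)
= (5^2 + 2^2)^(1/2) = (25 + 4)^(1/2) = (29)^(1/2) ≈ 5.3852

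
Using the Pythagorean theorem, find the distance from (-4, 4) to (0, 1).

√(Σ(x_i - y_i)²) = √((-4 - 0)² + (4 - 1)²)
= √((-4)² + 3²) = √(16 + 9) = √25 = 5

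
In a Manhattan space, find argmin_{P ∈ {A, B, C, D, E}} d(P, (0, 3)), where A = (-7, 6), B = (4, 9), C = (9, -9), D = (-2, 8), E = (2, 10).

Distances: d(A) = 10, d(B) = 10, d(C) = 21, d(D) = 7, d(E) = 9. Nearest: D = (-2, 8) with distance 7.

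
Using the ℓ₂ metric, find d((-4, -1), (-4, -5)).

√(Σ(x_i - y_i)²) = √((-4 - (-4))² + (-1 - (-5))²)
= √(0² + 4²) = √(0 + 16) = √16 = 4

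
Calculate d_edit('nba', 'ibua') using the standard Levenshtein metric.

Let D[i][j] be the edit distance between the first i characters of 'nba' and the first j characters of 'ibua', with D[i][0] = i, D[0][j] = j, and D[i][j] = D[i-1][j-1] if the characters match, else 1 + min(D[i-1][j], D[i][j-1], D[i-1][j-1]). Filling the table (rows: prefixes of 'nba', columns: prefixes of 'ibua'):
     ε  i  b  u  a
  ε  0  1  2  3  4
  n  1  1  2  3  4
  b  2  2  1  2  3
  a  3  3  2  2  2
The bottom-right entry gives D[3][4] = 2, so no sequence of fewer than 2 edits works. Backtracking through the table gives one optimal edit sequence (2 edits):
  nba → iba (sub n→i @1)
  iba → ibua (ins u @3)
Edit distance = 2.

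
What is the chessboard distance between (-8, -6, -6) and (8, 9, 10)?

max(|x_i - y_i|) = max(|-8 - 8|, |-6 - 9|, |-6 - 10|) = max(16, 15, 16) = 16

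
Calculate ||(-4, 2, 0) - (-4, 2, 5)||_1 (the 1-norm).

Σ|x_i - y_i| = |-4 - (-4)| + |2 - 2| + |0 - 5| = 0 + 0 + 5 = 5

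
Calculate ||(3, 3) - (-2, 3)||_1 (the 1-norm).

Σ|x_i - y_i| = |3 - (-2)| + |3 - 3| = 5 + 0 = 5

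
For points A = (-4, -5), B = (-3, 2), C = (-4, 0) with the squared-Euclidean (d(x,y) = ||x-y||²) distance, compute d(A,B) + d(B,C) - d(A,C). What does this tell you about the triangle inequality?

d(A,B) = 1² + 7² = 50, d(B,C) = 1² + 2² = 5, d(A,C) = 0² + 5² = 25.
d(A,B) + d(B,C) - d(A,C) = 50 + 5 - 25 = 55 - 25 = 30. This is ≥ 0, so the triangle inequality holds for these points.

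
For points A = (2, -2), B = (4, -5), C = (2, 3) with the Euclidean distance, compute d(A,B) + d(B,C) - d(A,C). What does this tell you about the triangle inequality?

d(A,B) = √(2² + 3²) = √13 ≈ 3.6056, d(B,C) = √(2² + 8²) = √68 ≈ 8.2462, d(A,C) = √(0² + 5²) = √25 = 5.
d(A,B) + d(B,C) - d(A,C) = 3.6056 + 8.2462 - 5 = 11.8518 - 5 = 6.8518 (to 4 decimal places). This is ≥ 0, so the triangle inequality holds for these points.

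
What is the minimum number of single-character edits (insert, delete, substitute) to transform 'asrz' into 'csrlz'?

Let D[i][j] be the edit distance between the first i characters of 'asrz' and the first j characters of 'csrlz', with D[i][0] = i, D[0][j] = j, and D[i][j] = D[i-1][j-1] if the characters match, else 1 + min(D[i-1][j], D[i][j-1], D[i-1][j-1]). Filling the table (rows: prefixes of 'asrz', columns: prefixes of 'csrlz'):
     ε  c  s  r  l  z
  ε  0  1  2  3  4  5
  a  1  1  2  3  4  5
  s  2  2  1  2  3  4
  r  3  3  2  1  2  3
  z  4  4  3  2  2  2
The bottom-right entry gives D[4][5] = 2, so no sequence of fewer than 2 edits works. Backtracking through the table gives one optimal edit sequence (2 edits):
  asrz → csrz (sub a→c @1)
  csrz → csrlz (ins l @4)
Edit distance = 2.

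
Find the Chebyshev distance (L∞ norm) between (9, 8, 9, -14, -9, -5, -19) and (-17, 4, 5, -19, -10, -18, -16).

max(|x_i - y_i|) = max(|9 - (-17)|, |8 - 4|, |9 - 5|, |-14 - (-19)|, |-9 - (-10)|, |-5 - (-18)|, |-19 - (-16)|) = max(26, 4, 4, 5, 1, 13, 3) = 26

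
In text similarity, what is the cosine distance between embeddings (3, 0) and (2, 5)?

With u = (3, 0), v = (2, 5):
u·v = 3·2 + 0·5 = 6 + 0 = 6.
|u| = √(3² + 0²) = √9, |v| = √(2² + 5²) = √29, so |u||v| = √(9·29) = √261.
cos θ = (u·v)/(|u||v|) = 6/√261 ≈ 0.3714
Cosine distance = 1 - cos θ ≈ 1 - 0.3714 = 0.6286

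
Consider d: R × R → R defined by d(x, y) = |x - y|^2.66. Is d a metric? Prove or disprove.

No. d(x,y) = |x-y|^2.66 fails the triangle inequality since p = 2.66 > 1. Counterexample: x = 1, y = 9, z = 18. d(x,z) = |1 - 18|^2.66 = 17^2.66 ≈ 1874.9692, but d(x,y) + d(y,z) = 8^2.66 + 9^2.66 ≈ 252.4756 + 345.3704 = 597.846. Since 1874.9692 > 597.846, the triangle inequality is violated.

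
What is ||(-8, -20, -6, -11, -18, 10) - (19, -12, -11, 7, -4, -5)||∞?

max(|x_i - y_i|) = max(|-8 - 19|, |-20 - (-12)|, |-6 - (-11)|, |-11 - 7|, |-18 - (-4)|, |10 - (-5)|) = max(27, 8, 5, 18, 14, 15) = 27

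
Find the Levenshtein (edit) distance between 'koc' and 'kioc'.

Let D[i][j] be the edit distance between the first i characters of 'koc' and the first j characters of 'kioc', with D[i][0] = i, D[0][j] = j, and D[i][j] = D[i-1][j-1] if the characters match, else 1 + min(D[i-1][j], D[i][j-1], D[i-1][j-1]). Filling the table (rows: prefixes of 'koc', columns: prefixes of 'kioc'):
     ε  k  i  o  c
  ε  0  1  2  3  4
  k  1  0  1  2  3
  o  2  1  1  1  2
  c  3  2  2  2  1
The bottom-right entry gives D[3][4] = 1, so no sequence of fewer than 1 edit works. Backtracking through the table gives one optimal edit sequence (1 edit):
  koc → kioc (ins i @2)
Edit distance = 1.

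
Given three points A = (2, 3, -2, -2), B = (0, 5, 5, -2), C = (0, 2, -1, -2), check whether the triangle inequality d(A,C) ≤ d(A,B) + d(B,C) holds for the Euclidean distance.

d(A,B) = √(2² + 2² + 7² + 0²) = √57 ≈ 7.5498, d(B,C) = √(0² + 3² + 6² + 0²) = √45 ≈ 6.7082, d(A,C) = √(2² + 1² + 1² + 0²) = √6 ≈ 2.4495.
d(A,C) ≈ 2.4495 ≤ 7.5498 + 6.7082 = 14.258. Triangle inequality is satisfied.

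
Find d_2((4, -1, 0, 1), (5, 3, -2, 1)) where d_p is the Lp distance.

(Σ|x_i - y_i|^2)^(1/2) = (|4 - 5|^2 + |-1 - 3|^2 + |0 - (-2)|^2 + |1 - 1|^2)^(1/2)
= (1^2 + 4^2 + 2^2 + 0^2)^(1/2) = (1 + 16 + 4 + 0)^(1/2) = (21)^(1/2) ≈ 4.5826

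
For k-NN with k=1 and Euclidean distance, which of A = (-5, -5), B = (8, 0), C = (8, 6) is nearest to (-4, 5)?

Distances: d(A) ≈ 10.0499, d(B) = 13, d(C) ≈ 12.0416. Nearest: A = (-5, -5) with distance 10.0499.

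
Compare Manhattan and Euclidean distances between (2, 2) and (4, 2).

L1 = |2 - 4| + |2 - 2| = 2 + 0 = 2
L2 = √(2² + 0²) = √4 = 2
L1 ≥ L2 always (equality iff movement is along one axis); L1 = L2 here (movement is along a single axis).
Ratio L1/L2 = 2/2 = 1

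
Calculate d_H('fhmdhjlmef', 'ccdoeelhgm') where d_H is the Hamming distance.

Differing positions: 1, 2, 3, 4, 5, 6, 8, 9, 10. Hamming distance = 9.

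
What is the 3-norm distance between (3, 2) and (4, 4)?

(Σ|x_i - y_i|^3)^(1/3) = (|3 - 4|^3 + |2 - 4|^3)^(1/3)
= (1^3 + 2^3)^(1/3) = (1 + 8)^(1/3) = (9)^(1/3) ≈ 2.0801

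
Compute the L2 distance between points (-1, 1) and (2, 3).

(Σ|x_i - y_i|^2)^(1/2) = (|-1 - 2|^2 + |1 - 3|^2)^(1/2)
= (3^2 + 2^2)^(1/2) = (9 + 4)^(1/2) = (13)^(1/2) ≈ 3.6056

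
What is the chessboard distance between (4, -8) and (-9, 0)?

max(|x_i - y_i|) = max(|4 - (-9)|, |-8 - 0|) = max(13, 8) = 13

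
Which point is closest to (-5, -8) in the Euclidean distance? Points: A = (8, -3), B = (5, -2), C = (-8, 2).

Distances: d(A) ≈ 13.9284, d(B) ≈ 11.6619, d(C) ≈ 10.4403. Nearest: C = (-8, 2) with distance 10.4403.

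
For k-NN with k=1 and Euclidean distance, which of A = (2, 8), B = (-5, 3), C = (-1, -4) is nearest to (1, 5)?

Distances: d(A) ≈ 3.1623, d(B) ≈ 6.3246, d(C) ≈ 9.2195. Nearest: A = (2, 8) with distance 3.1623.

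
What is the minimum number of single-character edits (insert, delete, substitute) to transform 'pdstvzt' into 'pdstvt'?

Let D[i][j] be the edit distance between the first i characters of 'pdstvzt' and the first j characters of 'pdstvt', with D[i][0] = i, D[0][j] = j, and D[i][j] = D[i-1][j-1] if the characters match, else 1 + min(D[i-1][j], D[i][j-1], D[i-1][j-1]). Filling the table (rows: prefixes of 'pdstvzt', columns: prefixes of 'pdstvt'):
     ε  p  d  s  t  v  t
  ε  0  1  2  3  4  5  6
  p  1  0  1  2  3  4  5
  d  2  1  0  1  2  3  4
  s  3  2  1  0  1  2  3
  t  4  3  2  1  0  1  2
  v  5  4  3  2  1  0  1
  z  6  5  4  3  2  1  1
  t  7  6  5  4  3  2  1
The bottom-right entry gives D[7][6] = 1, so no sequence of fewer than 1 edit works. Backtracking through the table gives one optimal edit sequence (1 edit):
  pdstvzt → pdstvt (del z @6)
Edit distance = 1.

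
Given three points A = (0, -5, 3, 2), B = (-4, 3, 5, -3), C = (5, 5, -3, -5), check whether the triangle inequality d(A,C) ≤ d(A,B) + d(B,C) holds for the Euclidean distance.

d(A,B) = √(4² + 8² + 2² + 5²) = √109 ≈ 10.4403, d(B,C) = √(9² + 2² + 8² + 2²) = √153 ≈ 12.3693, d(A,C) = √(5² + 10² + 6² + 7²) = √210 ≈ 14.4914.
d(A,C) ≈ 14.4914 ≤ 10.4403 + 12.3693 = 22.8096. Triangle inequality is satisfied.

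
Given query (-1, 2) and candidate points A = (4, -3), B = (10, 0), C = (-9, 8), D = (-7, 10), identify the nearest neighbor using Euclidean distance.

Distances: d(A) ≈ 7.0711, d(B) ≈ 11.1803, d(C) = 10, d(D) = 10. Nearest: A = (4, -3) with distance 7.0711.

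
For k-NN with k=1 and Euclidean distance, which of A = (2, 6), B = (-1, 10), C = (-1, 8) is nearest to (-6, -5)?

Distances: d(A) ≈ 13.6015, d(B) ≈ 15.8114, d(C) ≈ 13.9284. Nearest: A = (2, 6) with distance 13.6015.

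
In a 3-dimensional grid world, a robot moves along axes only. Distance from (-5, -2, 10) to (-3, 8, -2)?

Σ|x_i - y_i| = |-5 - (-3)| + |-2 - 8| + |10 - (-2)| = 2 + 10 + 12 = 24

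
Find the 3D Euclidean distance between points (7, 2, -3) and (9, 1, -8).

√(Σ(x_i - y_i)²) = √((7 - 9)² + (2 - 1)² + (-3 - (-8))²)
= √((-2)² + 1² + 5²) = √(4 + 1 + 25) = √30 ≈ 5.4772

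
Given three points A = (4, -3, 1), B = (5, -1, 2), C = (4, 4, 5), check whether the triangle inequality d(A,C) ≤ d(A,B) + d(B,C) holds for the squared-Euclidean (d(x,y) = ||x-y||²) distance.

d(A,B) = 1² + 2² + 1² = 6, d(B,C) = 1² + 5² + 3² = 35, d(A,C) = 0² + 7² + 4² = 65.
d(A,C) = 65 > 6 + 35 = 41. Triangle inequality is VIOLATED. (Squared-Euclidean is not a metric — this is a counterexample.)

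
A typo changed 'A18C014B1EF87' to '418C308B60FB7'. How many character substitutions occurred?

Differing positions: 1, 5, 6, 7, 9, 10, 12. Hamming distance = 7.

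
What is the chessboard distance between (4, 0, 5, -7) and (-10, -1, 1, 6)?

max(|x_i - y_i|) = max(|4 - (-10)|, |0 - (-1)|, |5 - 1|, |-7 - 6|) = max(14, 1, 4, 13) = 14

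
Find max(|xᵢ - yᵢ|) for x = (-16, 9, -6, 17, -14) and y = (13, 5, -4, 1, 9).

max(|x_i - y_i|) = max(|-16 - 13|, |9 - 5|, |-6 - (-4)|, |17 - 1|, |-14 - 9|) = max(29, 4, 2, 16, 23) = 29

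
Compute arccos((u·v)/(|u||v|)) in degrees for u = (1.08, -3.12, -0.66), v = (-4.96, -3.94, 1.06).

With u = (1.08, -3.12, -0.66), v = (-4.96, -3.94, 1.06):
u·v = 1.08·(-4.96) + (-3.12)·(-3.94) + (-0.66)·1.06 = (-5.3568) + 12.2928 + (-0.6996) = 6.2364.
|u| = √(1.08² + (-3.12)² + (-0.66)²) = √(1.1664 + 9.7344 + 0.4356) = √11.3364, |v| = √((-4.96)² + (-3.94)² + 1.06²) = √(24.6016 + 15.5236 + 1.1236) = √41.2488.
cos θ = (u·v)/(|u||v|) = 6.2364/(√11.3364·√41.2488) ≈ 0.288397
θ = arccos(0.288397) ≈ 73.24°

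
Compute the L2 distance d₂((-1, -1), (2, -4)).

√(Σ(x_i - y_i)²) = √((-1 - 2)² + (-1 - (-4))²)
= √((-3)² + 3²) = √(9 + 9) = √18 ≈ 4.2426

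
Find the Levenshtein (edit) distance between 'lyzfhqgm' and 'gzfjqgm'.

Let D[i][j] be the edit distance between the first i characters of 'lyzfhqgm' and the first j characters of 'gzfjqgm', with D[i][0] = i, D[0][j] = j, and D[i][j] = D[i-1][j-1] if the characters match, else 1 + min(D[i-1][j], D[i][j-1], D[i-1][j-1]). Filling the table (rows: prefixes of 'lyzfhqgm', columns: prefixes of 'gzfjqgm'):
     ε  g  z  f  j  q  g  m
  ε  0  1  2  3  4  5  6  7
  l  1  1  2  3  4  5  6  7
  y  2  2  2  3  4  5  6  7
  z  3  3  2  3  4  5  6  7
  f  4  4  3  2  3  4  5  6
  h  5  5  4  3  3  4  5  6
  q  6  6  5  4  4  3  4  5
  g  7  6  6  5  5  4  3  4
  m  8  7  7  6  6  5  4  3
The bottom-right entry gives D[8][7] = 3, so no sequence of fewer than 3 edits works. Backtracking through the table gives one optimal edit sequence (3 edits):
  lyzfhqgm → yzfhqgm (del l @1)
  yzfhqgm → gzfhqgm (sub y→g @1)
  gzfhqgm → gzfjqgm (sub h→j @4)
Edit distance = 3.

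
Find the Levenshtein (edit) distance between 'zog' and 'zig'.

Let D[i][j] be the edit distance between the first i characters of 'zog' and the first j characters of 'zig', with D[i][0] = i, D[0][j] = j, and D[i][j] = D[i-1][j-1] if the characters match, else 1 + min(D[i-1][j], D[i][j-1], D[i-1][j-1]). Filling the table (rows: prefixes of 'zog', columns: prefixes of 'zig'):
     ε  z  i  g
  ε  0  1  2  3
  z  1  0  1  2
  o  2  1  1  2
  g  3  2  2  1
The bottom-right entry gives D[3][3] = 1, so no sequence of fewer than 1 edit works. Backtracking through the table gives one optimal edit sequence (1 edit):
  zog → zig (sub o→i @2)
Edit distance = 1.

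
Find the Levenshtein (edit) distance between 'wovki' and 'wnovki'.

Let D[i][j] be the edit distance between the first i characters of 'wovki' and the first j characters of 'wnovki', with D[i][0] = i, D[0][j] = j, and D[i][j] = D[i-1][j-1] if the characters match, else 1 + min(D[i-1][j], D[i][j-1], D[i-1][j-1]). Filling the table (rows: prefixes of 'wovki', columns: prefixes of 'wnovki'):
     ε  w  n  o  v  k  i
  ε  0  1  2  3  4  5  6
  w  1  0  1  2  3  4  5
  o  2  1  1  1  2  3  4
  v  3  2  2  2  1  2  3
  k  4  3  3  3  2  1  2
  i  5  4  4  4  3  2  1
The bottom-right entry gives D[5][6] = 1, so no sequence of fewer than 1 edit works. Backtracking through the table gives one optimal edit sequence (1 edit):
  wovki → wnovki (ins n @2)
Edit distance = 1.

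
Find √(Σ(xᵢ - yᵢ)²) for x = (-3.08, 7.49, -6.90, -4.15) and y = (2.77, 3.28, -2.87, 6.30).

√(Σ(x_i - y_i)²) = √((-3.08 - 2.77)² + (7.49 - 3.28)² + (-6.9 - (-2.87))² + (-4.15 - 6.3)²)
= √((-5.85)² + 4.21² + (-4.03)² + (-10.45)²) = √(34.2225 + 17.7241 + 16.2409 + 109.2025) = √177.39 ≈ 13.3188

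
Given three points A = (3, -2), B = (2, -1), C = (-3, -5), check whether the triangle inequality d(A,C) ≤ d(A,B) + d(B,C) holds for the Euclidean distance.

d(A,B) = √(1² + 1²) = √2 ≈ 1.4142, d(B,C) = √(5² + 4²) = √41 ≈ 6.4031, d(A,C) = √(6² + 3²) = √45 ≈ 6.7082.
d(A,C) ≈ 6.7082 ≤ 1.4142 + 6.4031 = 7.8173. Triangle inequality is satisfied.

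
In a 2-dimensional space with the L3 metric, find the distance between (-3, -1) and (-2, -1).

(Σ|x_i - y_i|^3)^(1/3) = (|-3 - (-2)|^3 + |-1 - (-1)|^3)^(1/3)
= (1^3 + 0^3)^(1/3) = (1 + 0)^(1/3) = (1)^(1/3) = 1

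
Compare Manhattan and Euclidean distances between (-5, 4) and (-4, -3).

L1 = |-5 - (-4)| + |4 - (-3)| = 1 + 7 = 8
L2 = √(1² + 7²) = √50 ≈ 7.0711
L1 ≥ L2 always (equality iff movement is along one axis); L1 > L2 here.
Ratio L1/L2 = 8/√50 ≈ 1.1314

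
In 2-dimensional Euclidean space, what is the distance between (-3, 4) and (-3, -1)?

√(Σ(x_i - y_i)²) = √((-3 - (-3))² + (4 - (-1))²)
= √(0² + 5²) = √(0 + 25) = √25 = 5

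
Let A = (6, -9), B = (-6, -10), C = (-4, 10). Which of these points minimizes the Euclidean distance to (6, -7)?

Distances: d(A) = 2, d(B) ≈ 12.3693, d(C) ≈ 19.7231. Nearest: A = (6, -9) with distance 2.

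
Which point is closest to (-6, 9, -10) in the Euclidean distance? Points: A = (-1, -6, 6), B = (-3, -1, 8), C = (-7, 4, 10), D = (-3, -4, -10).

Distances: d(A) ≈ 22.4944, d(B) ≈ 20.8087, d(C) ≈ 20.6398, d(D) ≈ 13.3417. Nearest: D = (-3, -4, -10) with distance 13.3417.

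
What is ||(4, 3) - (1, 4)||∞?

max(|x_i - y_i|) = max(|4 - 1|, |3 - 4|) = max(3, 1) = 3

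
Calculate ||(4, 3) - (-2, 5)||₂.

√(Σ(x_i - y_i)²) = √((4 - (-2))² + (3 - 5)²)
= √(6² + (-2)²) = √(36 + 4) = √40 ≈ 6.3246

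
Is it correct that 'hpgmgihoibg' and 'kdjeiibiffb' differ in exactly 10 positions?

Differing positions: 1, 2, 3, 4, 5, 7, 8, 9, 10, 11. Hamming distance = 10, so the claim is true.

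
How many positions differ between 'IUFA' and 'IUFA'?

Differing positions: none. Hamming distance = 0.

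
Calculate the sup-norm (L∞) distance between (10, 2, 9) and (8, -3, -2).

max(|x_i - y_i|) = max(|10 - 8|, |2 - (-3)|, |9 - (-2)|) = max(2, 5, 11) = 11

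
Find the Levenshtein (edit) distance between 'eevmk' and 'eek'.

Let D[i][j] be the edit distance between the first i characters of 'eevmk' and the first j characters of 'eek', with D[i][0] = i, D[0][j] = j, and D[i][j] = D[i-1][j-1] if the characters match, else 1 + min(D[i-1][j], D[i][j-1], D[i-1][j-1]). Filling the table (rows: prefixes of 'eevmk', columns: prefixes of 'eek'):
     ε  e  e  k
  ε  0  1  2  3
  e  1  0  1  2
  e  2  1  0  1
  v  3  2  1  1
  m  4  3  2  2
  k  5  4  3  2
The bottom-right entry gives D[5][3] = 2, so no sequence of fewer than 2 edits works. Backtracking through the table gives one optimal edit sequence (2 edits):
  eevmk → eemk (del v @3)
  eemk → eek (del m @3)
Edit distance = 2.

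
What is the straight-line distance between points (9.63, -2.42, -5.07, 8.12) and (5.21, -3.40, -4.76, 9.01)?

√(Σ(x_i - y_i)²) = √((9.63 - 5.21)² + (-2.42 - (-3.4))² + (-5.07 - (-4.76))² + (8.12 - 9.01)²)
= √(4.42² + 0.98² + (-0.31)² + (-0.89)²) = √(19.5364 + 0.9604 + 0.0961 + 0.7921) = √21.385 ≈ 4.6244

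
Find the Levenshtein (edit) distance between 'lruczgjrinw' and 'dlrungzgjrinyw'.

Let D[i][j] be the edit distance between the first i characters of 'lruczgjrinw' and the first j characters of 'dlrungzgjrinyw', with D[i][0] = i, D[0][j] = j, and D[i][j] = D[i-1][j-1] if the characters match, else 1 + min(D[i-1][j], D[i][j-1], D[i-1][j-1]). Filling the table (rows: prefixes of 'lruczgjrinw', columns: prefixes of 'dlrungzgjrinyw'):
     ε  d  l  r  u  n  g  z  g  j  r  i  n  y  w
  ε  0  1  2  3  4  5  6  7  8  9 10 11 12 13 14
  l  1  1  1  2  3  4  5  6  7  8  9 10 11 12 13
  r  2  2  2  1  2  3  4  5  6  7  8  9 10 11 12
  u  3  3  3  2  1  2  3  4  5  6  7  8  9 10 11
  c  4  4  4  3  2  2  3  4  5  6  7  8  9 10 11
  z  5  5  5  4  3  3  3  3  4  5  6  7  8  9 10
  g  6  6  6  5  4  4  3  4  3  4  5  6  7  8  9
  j  7  7  7  6  5  5  4  4  4  3  4  5  6  7  8
  r  8  8  8  7  6  6  5  5  5  4  3  4  5  6  7
  i  9  9  9  8  7  7  6  6  6  5  4  3  4  5  6
  n 10 10 10  9  8  7  7  7  7  6  5  4  3  4  5
  w 11 11 11 10  9  8  8  8  8  7  6  5  4  4  4
The bottom-right entry gives D[11][14] = 4, so no sequence of fewer than 4 edits works. Backtracking through the table gives one optimal edit sequence (4 edits):
  lruczgjrinw → dlruczgjrinw (ins d @1)
  dlruczgjrinw → dlrunczgjrinw (ins n @5)
  dlrunczgjrinw → dlrungzgjrinw (sub c→g @6)
  dlrungzgjrinw → dlrungzgjrinyw (ins y @13)
Edit distance = 4.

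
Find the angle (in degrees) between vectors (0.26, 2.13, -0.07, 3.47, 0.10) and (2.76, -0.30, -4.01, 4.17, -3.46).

With u = (0.26, 2.13, -0.07, 3.47, 0.10), v = (2.76, -0.30, -4.01, 4.17, -3.46):
u·v = 0.26·2.76 + 2.13·(-0.3) + (-0.07)·(-4.01) + 3.47·4.17 + 0.1·(-3.46) = 0.7176 + (-0.639) + 0.2807 + 14.4699 + (-0.346) = 14.4832.
|u| = √(0.26² + 2.13² + (-0.07)² + 3.47² + 0.1²) = √(0.0676 + 4.5369 + 0.0049 + 12.0409 + 0.01) = √16.6603, |v| = √(2.76² + (-0.3)² + (-4.01)² + 4.17² + (-3.46)²) = √(7.6176 + 0.09 + 16.0801 + 17.3889 + 11.9716) = √53.1482.
cos θ = (u·v)/(|u||v|) = 14.4832/(√16.6603·√53.1482) ≈ 0.48672
θ = arccos(0.48672) ≈ 60.87°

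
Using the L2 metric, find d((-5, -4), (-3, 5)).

√(Σ(x_i - y_i)²) = √((-5 - (-3))² + (-4 - 5)²)
= √((-2)² + (-9)²) = √(4 + 81) = √85 ≈ 9.2195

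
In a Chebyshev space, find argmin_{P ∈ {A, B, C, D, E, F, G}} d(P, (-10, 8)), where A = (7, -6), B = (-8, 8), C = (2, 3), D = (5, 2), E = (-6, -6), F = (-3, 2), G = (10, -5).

Distances: d(A) = 17, d(B) = 2, d(C) = 12, d(D) = 15, d(E) = 14, d(F) = 7, d(G) = 20. Nearest: B = (-8, 8) with distance 2.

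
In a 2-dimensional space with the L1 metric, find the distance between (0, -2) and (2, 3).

Σ|x_i - y_i| = |0 - 2| + |-2 - 3| = 2 + 5 = 7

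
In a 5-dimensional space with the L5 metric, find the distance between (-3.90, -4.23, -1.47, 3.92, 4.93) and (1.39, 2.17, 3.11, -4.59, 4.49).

(Σ|x_i - y_i|^5)^(1/5) = (|-3.9 - 1.39|^5 + |-4.23 - 2.17|^5 + |-1.47 - 3.11|^5 + |3.92 - (-4.59)|^5 + |4.93 - 4.49|^5)^(1/5)
= (5.29^5 + 6.4^5 + 4.58^5 + 8.51^5 + 0.44^5)^(1/5) ≈ (4142.6511 + 10737.4182 + 2015.2429 + 44632.1492 + 0.0165)^(1/5) = (61527.4779)^(1/5) ≈ 9.0743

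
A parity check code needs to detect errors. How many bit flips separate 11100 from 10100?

Differing positions: 2. Hamming distance = 1.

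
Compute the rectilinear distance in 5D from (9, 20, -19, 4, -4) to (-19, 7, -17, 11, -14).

Σ|x_i - y_i| = |9 - (-19)| + |20 - 7| + |-19 - (-17)| + |4 - 11| + |-4 - (-14)| = 28 + 13 + 2 + 7 + 10 = 60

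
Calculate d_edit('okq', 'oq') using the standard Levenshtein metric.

Let D[i][j] be the edit distance between the first i characters of 'okq' and the first j characters of 'oq', with D[i][0] = i, D[0][j] = j, and D[i][j] = D[i-1][j-1] if the characters match, else 1 + min(D[i-1][j], D[i][j-1], D[i-1][j-1]). Filling the table (rows: prefixes of 'okq', columns: prefixes of 'oq'):
     ε  o  q
  ε  0  1  2
  o  1  0  1
  k  2  1  1
  q  3  2  1
The bottom-right entry gives D[3][2] = 1, so no sequence of fewer than 1 edit works. Backtracking through the table gives one optimal edit sequence (1 edit):
  okq → oq (del k @2)
Edit distance = 1.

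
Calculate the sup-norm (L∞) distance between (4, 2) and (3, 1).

max(|x_i - y_i|) = max(|4 - 3|, |2 - 1|) = max(1, 1) = 1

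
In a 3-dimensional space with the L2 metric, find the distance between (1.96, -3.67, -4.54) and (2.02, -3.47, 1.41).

(Σ|x_i - y_i|^2)^(1/2) = (|1.96 - 2.02|^2 + |-3.67 - (-3.47)|^2 + |-4.54 - 1.41|^2)^(1/2)
= (0.06^2 + 0.2^2 + 5.95^2)^(1/2) = (0.0036 + 0.04 + 35.4025)^(1/2) = (35.4461)^(1/2) ≈ 5.9537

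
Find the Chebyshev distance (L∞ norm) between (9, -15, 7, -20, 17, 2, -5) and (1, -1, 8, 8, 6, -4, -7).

max(|x_i - y_i|) = max(|9 - 1|, |-15 - (-1)|, |7 - 8|, |-20 - 8|, |17 - 6|, |2 - (-4)|, |-5 - (-7)|) = max(8, 14, 1, 28, 11, 6, 2) = 28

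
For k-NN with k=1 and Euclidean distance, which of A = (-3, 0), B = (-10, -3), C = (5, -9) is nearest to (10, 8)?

Distances: d(A) ≈ 15.2643, d(B) ≈ 22.8254, d(C) ≈ 17.72. Nearest: A = (-3, 0) with distance 15.2643.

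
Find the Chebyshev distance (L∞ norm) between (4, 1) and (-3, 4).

max(|x_i - y_i|) = max(|4 - (-3)|, |1 - 4|) = max(7, 3) = 7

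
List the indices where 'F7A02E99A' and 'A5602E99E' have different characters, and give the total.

Differing positions: 1, 2, 3, 9. Hamming distance = 4.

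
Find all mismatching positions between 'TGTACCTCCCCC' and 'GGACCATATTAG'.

Differing positions: 1, 3, 4, 6, 8, 9, 10, 11, 12. Hamming distance = 9.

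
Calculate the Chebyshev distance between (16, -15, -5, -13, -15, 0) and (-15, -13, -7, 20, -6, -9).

max(|x_i - y_i|) = max(|16 - (-15)|, |-15 - (-13)|, |-5 - (-7)|, |-13 - 20|, |-15 - (-6)|, |0 - (-9)|) = max(31, 2, 2, 33, 9, 9) = 33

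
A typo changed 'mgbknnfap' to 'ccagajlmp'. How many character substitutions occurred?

Differing positions: 1, 2, 3, 4, 5, 6, 7, 8. Hamming distance = 8.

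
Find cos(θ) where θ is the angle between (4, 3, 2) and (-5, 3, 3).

With u = (4, 3, 2), v = (-5, 3, 3):
u·v = 4·(-5) + 3·3 + 2·3 = (-20) + 9 + 6 = -5.
|u| = √(4² + 3² + 2²) = √29, |v| = √((-5)² + 3² + 3²) = √43, so |u||v| = √(29·43) = √1247.
cos θ = (u·v)/(|u||v|) = -5/√1247 ≈ -0.1416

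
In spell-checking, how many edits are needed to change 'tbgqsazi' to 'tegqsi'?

Let D[i][j] be the edit distance between the first i characters of 'tbgqsazi' and the first j characters of 'tegqsi', with D[i][0] = i, D[0][j] = j, and D[i][j] = D[i-1][j-1] if the characters match, else 1 + min(D[i-1][j], D[i][j-1], D[i-1][j-1]). Filling the table (rows: prefixes of 'tbgqsazi', columns: prefixes of 'tegqsi'):
     ε  t  e  g  q  s  i
  ε  0  1  2  3  4  5  6
  t  1  0  1  2  3  4  5
  b  2  1  1  2  3  4  5
  g  3  2  2  1  2  3  4
  q  4  3  3  2  1  2  3
  s  5  4  4  3  2  1  2
  a  6  5  5  4  3  2  2
  z  7  6  6  5  4  3  3
  i  8  7  7  6  5  4  3
The bottom-right entry gives D[8][6] = 3, so no sequence of fewer than 3 edits works. Backtracking through the table gives one optimal edit sequence (3 edits):
  tbgqsazi → tegqsazi (sub b→e @2)
  tegqsazi → tegqszi (del a @6)
  tegqszi → tegqsi (del z @6)
Edit distance = 3.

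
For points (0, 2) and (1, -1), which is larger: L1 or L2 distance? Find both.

L1 = |0 - 1| + |2 - (-1)| = 1 + 3 = 4
L2 = √(1² + 3²) = √10 ≈ 3.1623
L1 ≥ L2 always (equality iff movement is along one axis); L1 > L2 here.
Ratio L1/L2 = 4/√10 ≈ 1.2649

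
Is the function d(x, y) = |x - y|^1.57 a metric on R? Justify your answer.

No. d(x,y) = |x-y|^1.57 fails the triangle inequality since p = 1.57 > 1. Counterexample: x = 1, y = 5, z = 11. d(x,z) = |1 - 11|^1.57 = 10^1.57 ≈ 37.1535, but d(x,y) + d(y,z) = 4^1.57 + 6^1.57 ≈ 8.8152 + 16.6609 = 25.4761. Since 37.1535 > 25.4761, the triangle inequality is violated.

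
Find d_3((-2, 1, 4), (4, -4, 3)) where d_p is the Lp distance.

(Σ|x_i - y_i|^3)^(1/3) = (|-2 - 4|^3 + |1 - (-4)|^3 + |4 - 3|^3)^(1/3)
= (6^3 + 5^3 + 1^3)^(1/3) = (216 + 125 + 1)^(1/3) = (342)^(1/3) ≈ 6.9932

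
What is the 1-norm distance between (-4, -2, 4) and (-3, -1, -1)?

Σ|x_i - y_i| = |-4 - (-3)| + |-2 - (-1)| + |4 - (-1)| = 1 + 1 + 5 = 7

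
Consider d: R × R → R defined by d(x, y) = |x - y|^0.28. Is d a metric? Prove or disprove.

Yes. With 0 < p = 0.28 ≤ 1, d(x,y) = |x-y|^0.28 is a metric on R. Non-negativity and symmetry are immediate; |x-y|^0.28 = 0 ⟺ |x-y| = 0 ⟺ x = y. For the triangle inequality, the function t ↦ t^0.28 is subadditive on [0,∞) when p ≤ 1, so |x-z|^0.28 ≤ (|x-y| + |y-z|)^0.28 ≤ |x-y|^0.28 + |y-z|^0.28.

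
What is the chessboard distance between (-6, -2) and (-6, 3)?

max(|x_i - y_i|) = max(|-6 - (-6)|, |-2 - 3|) = max(0, 5) = 5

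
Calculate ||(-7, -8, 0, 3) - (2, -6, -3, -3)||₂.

√(Σ(x_i - y_i)²) = √((-7 - 2)² + (-8 - (-6))² + (0 - (-3))² + (3 - (-3))²)
= √((-9)² + (-2)² + 3² + 6²) = √(81 + 4 + 9 + 36) = √130 ≈ 11.4018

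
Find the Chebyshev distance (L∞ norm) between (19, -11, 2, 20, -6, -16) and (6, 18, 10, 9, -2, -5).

max(|x_i - y_i|) = max(|19 - 6|, |-11 - 18|, |2 - 10|, |20 - 9|, |-6 - (-2)|, |-16 - (-5)|) = max(13, 29, 8, 11, 4, 11) = 29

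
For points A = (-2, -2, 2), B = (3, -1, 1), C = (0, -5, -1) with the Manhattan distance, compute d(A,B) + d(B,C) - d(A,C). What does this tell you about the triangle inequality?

d(A,B) = 5 + 1 + 1 = 7, d(B,C) = 3 + 4 + 2 = 9, d(A,C) = 2 + 3 + 3 = 8.
d(A,B) + d(B,C) - d(A,C) = 7 + 9 - 8 = 16 - 8 = 8. This is ≥ 0, so the triangle inequality holds for these points.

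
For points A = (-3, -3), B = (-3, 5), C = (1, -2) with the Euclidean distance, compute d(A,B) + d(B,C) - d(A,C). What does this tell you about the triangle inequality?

d(A,B) = √(0² + 8²) = √64 = 8, d(B,C) = √(4² + 7²) = √65 ≈ 8.0623, d(A,C) = √(4² + 1²) = √17 ≈ 4.1231.
d(A,B) + d(B,C) - d(A,C) = 8 + 8.0623 - 4.1231 = 16.0623 - 4.1231 = 11.9392 (to 4 decimal places). This is ≥ 0, so the triangle inequality holds for these points.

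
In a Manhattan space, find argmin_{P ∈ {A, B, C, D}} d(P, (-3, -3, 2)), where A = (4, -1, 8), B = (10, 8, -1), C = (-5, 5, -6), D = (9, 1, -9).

Distances: d(A) = 15, d(B) = 27, d(C) = 18, d(D) = 27. Nearest: A = (4, -1, 8) with distance 15.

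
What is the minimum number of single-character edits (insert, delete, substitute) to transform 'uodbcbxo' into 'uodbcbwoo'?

Let D[i][j] be the edit distance between the first i characters of 'uodbcbxo' and the first j characters of 'uodbcbwoo', with D[i][0] = i, D[0][j] = j, and D[i][j] = D[i-1][j-1] if the characters match, else 1 + min(D[i-1][j], D[i][j-1], D[i-1][j-1]). Filling the table (rows: prefixes of 'uodbcbxo', columns: prefixes of 'uodbcbwoo'):
     ε  u  o  d  b  c  b  w  o  o
  ε  0  1  2  3  4  5  6  7  8  9
  u  1  0  1  2  3  4  5  6  7  8
  o  2  1  0  1  2  3  4  5  6  7
  d  3  2  1  0  1  2  3  4  5  6
  b  4  3  2  1  0  1  2  3  4  5
  c  5  4  3  2  1  0  1  2  3  4
  b  6  5  4  3  2  1  0  1  2  3
  x  7  6  5  4  3  2  1  1  2  3
  o  8  7  6  5  4  3  2  2  1  2
The bottom-right entry gives D[8][9] = 2, so no sequence of fewer than 2 edits works. Backtracking through the table gives one optimal edit sequence (2 edits):
  uodbcbxo → uodbcbwxo (ins w @7)
  uodbcbwxo → uodbcbwoo (sub x→o @8)
Edit distance = 2.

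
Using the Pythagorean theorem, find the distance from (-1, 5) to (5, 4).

√(Σ(x_i - y_i)²) = √((-1 - 5)² + (5 - 4)²)
= √((-6)² + 1²) = √(36 + 1) = √37 ≈ 6.0828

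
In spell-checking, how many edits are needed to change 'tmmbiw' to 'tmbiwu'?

Let D[i][j] be the edit distance between the first i characters of 'tmmbiw' and the first j characters of 'tmbiwu', with D[i][0] = i, D[0][j] = j, and D[i][j] = D[i-1][j-1] if the characters match, else 1 + min(D[i-1][j], D[i][j-1], D[i-1][j-1]). Filling the table (rows: prefixes of 'tmmbiw', columns: prefixes of 'tmbiwu'):
     ε  t  m  b  i  w  u
  ε  0  1  2  3  4  5  6
  t  1  0  1  2  3  4  5
  m  2  1  0  1  2  3  4
  m  3  2  1  1  2  3  4
  b  4  3  2  1  2  3  4
  i  5  4  3  2  1  2  3
  w  6  5  4  3  2  1  2
The bottom-right entry gives D[6][6] = 2, so no sequence of fewer than 2 edits works. Backtracking through the table gives one optimal edit sequence (2 edits):
  tmmbiw → tmbiw (del m @2)
  tmbiw → tmbiwu (ins u @6)
Edit distance = 2.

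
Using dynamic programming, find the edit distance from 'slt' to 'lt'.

Let D[i][j] be the edit distance between the first i characters of 'slt' and the first j characters of 'lt', with D[i][0] = i, D[0][j] = j, and D[i][j] = D[i-1][j-1] if the characters match, else 1 + min(D[i-1][j], D[i][j-1], D[i-1][j-1]). Filling the table (rows: prefixes of 'slt', columns: prefixes of 'lt'):
     ε  l  t
  ε  0  1  2
  s  1  1  2
  l  2  1  2
  t  3  2  1
The bottom-right entry gives D[3][2] = 1, so no sequence of fewer than 1 edit works. Backtracking through the table gives one optimal edit sequence (1 edit):
  slt → lt (del s @1)
Edit distance = 1.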